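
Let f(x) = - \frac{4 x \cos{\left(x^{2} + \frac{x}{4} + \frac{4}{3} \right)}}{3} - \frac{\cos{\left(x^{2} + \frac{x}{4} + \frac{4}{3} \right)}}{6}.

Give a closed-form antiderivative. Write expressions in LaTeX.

An antiderivative is F(x) = - \frac{2 \sin{\left(x^{2} + \frac{x}{4} + \frac{4}{3} \right)}}{3}.

f matches the chain-rule pattern g'(h)*h' with inner function h(x) = x^{2} + \frac{x}{4} + \frac{4}{3}; substituting u = h(x) collapses the integral.
Check: d/dx[- \frac{2 \sin{\left(x^{2} + \frac{x}{4} + \frac{4}{3} \right)}}{3}] = - \frac{4 x \cos{\left(x^{2} + \frac{x}{4} + \frac{4}{3} \right)}}{3} - \frac{\cos{\left(x^{2} + \frac{x}{4} + \frac{4}{3} \right)}}{6} = f(x).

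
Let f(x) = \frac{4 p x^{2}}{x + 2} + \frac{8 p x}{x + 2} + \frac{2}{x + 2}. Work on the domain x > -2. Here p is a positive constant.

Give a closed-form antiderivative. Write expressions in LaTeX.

An antiderivative is F(x) = 2 \left(p x^{2} + \log{\left(\frac{3 x}{2} + 3 \right)}\right).

The integrand splits into summands that can be handled one at a time.
Check: d/dx[2 \left(p x^{2} + \log{\left(\frac{3 x}{2} + 3 \right)}\right)] = \frac{4 p x^{2} + 8 p x + 2}{x + 2}, which equals f(x).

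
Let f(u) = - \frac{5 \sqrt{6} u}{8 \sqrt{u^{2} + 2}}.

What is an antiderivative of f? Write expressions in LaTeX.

f matches the chain-rule pattern g'(h)*h' with inner function h(u) = \frac{3 u^{2}}{2} + 3; substituting w = h(u) collapses the integral.
Check: d/du[- \frac{5 \sqrt{6} \sqrt{u^{2} + 2}}{8}] = - \frac{5 \sqrt{6} u}{8 \sqrt{u^{2} + 2}} = f(u).

An antiderivative is F(u) = - \frac{5 \sqrt{6} \sqrt{u^{2} + 2}}{8}.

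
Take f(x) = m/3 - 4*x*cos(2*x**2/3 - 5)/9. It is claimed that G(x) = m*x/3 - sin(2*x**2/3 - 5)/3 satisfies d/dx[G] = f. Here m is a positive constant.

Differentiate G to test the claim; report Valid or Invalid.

d/dx[G] = m/3 - 4*x*cos(2*x**2/3 - 5)/9
This equals f(x) exactly, so the claim holds.

Valid: G'(x) = f(x).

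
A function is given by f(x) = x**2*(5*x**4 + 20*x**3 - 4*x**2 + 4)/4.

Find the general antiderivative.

F(x) = 5*x**7/28 + 5*x**6/6 - x**5/5 + x**3/3 + C

Check any antiderivative F(x) by computing F'(x) and comparing it with f(x).
Check: d/dx[5*x**7/28 + 5*x**6/6 - x**5/5 + x**3/3] = 5*x**6/4 + 5*x**5 - x**4 + x**2, which equals f(x).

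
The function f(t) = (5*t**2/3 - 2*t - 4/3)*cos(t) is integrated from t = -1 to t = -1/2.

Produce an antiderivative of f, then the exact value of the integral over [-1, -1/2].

Antiderivative: F(t) = 5*t**2*sin(t)/3 - 2*t*sin(t) + 10*t*cos(t)/3 - 14*sin(t)/3 - 2*cos(t); value = -11*cos(1/2)/3 - sin(1) + 13*sin(1/2)/4 + 16*cos(1)/3

Since d/dt undoes antidifferentiation here, F'(t) = f(t) is required of F(t).
F(t) = 5*t**2*sin(t)/3 - 2*t*sin(t) + 10*t*cos(t)/3 - 14*sin(t)/3 - 2*cos(t) is an antiderivative of f.
Check: d/dt[5*t**2*sin(t)/3 - 2*t*sin(t) + 10*t*cos(t)/3 - 14*sin(t)/3 - 2*cos(t)] = 5*t**2*cos(t)/3 - 2*t*cos(t) - 4*cos(t)/3, which equals f(t).
F(-1/2) = -11*cos(1/2)/3 + 13*sin(1/2)/4; F(-1) = -16*cos(1)/3 + sin(1).
Integral = F(-1/2) - F(-1) = -11*cos(1/2)/3 - sin(1) + 13*sin(1/2)/4 + 16*cos(1)/3.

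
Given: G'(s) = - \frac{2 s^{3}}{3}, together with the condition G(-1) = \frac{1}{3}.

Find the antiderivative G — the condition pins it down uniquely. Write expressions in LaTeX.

G(s) = \frac{1}{2} - \frac{s^{4}}{6}

Check a candidate G(s) by differentiating: d/ds[G] must match the given G'(s).
A general antiderivative is - \frac{s^{4}}{6} + C.
The condition gives C = \frac{1}{3} - (- \frac{1}{6}) = \frac{1}{2}.
So G(s) = \frac{1}{2} - \frac{s^{4}}{6}.
Check: d/ds[\frac{1}{2} - \frac{s^{4}}{6}] = - \frac{2 s^{3}}{3} = G'(s).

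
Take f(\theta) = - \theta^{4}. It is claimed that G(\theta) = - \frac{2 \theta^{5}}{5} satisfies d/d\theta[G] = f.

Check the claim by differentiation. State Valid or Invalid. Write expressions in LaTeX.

Invalid: d/d\theta[G] - f = - \theta^{4}, which is not 0.

d/d\theta[G] = - 2 \theta^{4}
d/d\theta[G] - f(\theta) = - \theta^{4} != 0.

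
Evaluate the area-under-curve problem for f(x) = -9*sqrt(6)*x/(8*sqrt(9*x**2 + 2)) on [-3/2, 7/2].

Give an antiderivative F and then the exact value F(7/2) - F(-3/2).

Antiderivative: F(x) = -3*sqrt(3*x**2/2 + 1/3)/4; value = -sqrt(2694)/16 + sqrt(534)/16

The substitution u = 3*x**2/2 + 1/3 works: f is exactly (dF/du)*(du/dx) for that inner function.
F(x) = -3*sqrt(3*x**2/2 + 1/3)/4 is an antiderivative of f.
Check: d/dx[-3*sqrt(3*x**2/2 + 1/3)/4] = -9*sqrt(6)*x/(8*sqrt(9*x**2 + 2)) = f(x).
F(7/2) = -sqrt(2694)/16; F(-3/2) = -sqrt(534)/16.
Integral = F(7/2) - F(-3/2) = -sqrt(2694)/16 + sqrt(534)/16.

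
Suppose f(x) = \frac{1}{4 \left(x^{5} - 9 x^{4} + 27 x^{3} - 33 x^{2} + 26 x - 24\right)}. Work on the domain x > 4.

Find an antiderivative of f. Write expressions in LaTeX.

Factor the denominator (4 \left(x - 4\right) \left(x - 3\right) \left(x - 2\right) \left(x^{2} + 1\right)) and decompose: f = - \frac{5 x + 3}{680 \left(x^{2} + 1\right)} + \frac{1}{40 \left(x - 2\right)} - \frac{1}{40 \left(x - 3\right)} + \frac{1}{136 \left(x - 4\right)}; each piece integrates to a log, atan, or power term.
Check: d/dx[- \frac{- 10 \log{\left(x - 4 \right)} + 34 \log{\left(x - 3 \right)} - 34 \log{\left(x - 2 \right)} + 5 \log{\left(x^{2} + 1 \right)} + 6 \operatorname{atan}{\left(x \right)}}{1360}] = \frac{1}{4 x^{5} - 36 x^{4} + 108 x^{3} - 132 x^{2} + 104 x - 96}, which equals f(x).

An antiderivative is F(x) = - \frac{- 10 \log{\left(x - 4 \right)} + 34 \log{\left(x - 3 \right)} - 34 \log{\left(x - 2 \right)} + 5 \log{\left(x^{2} + 1 \right)} + 6 \operatorname{atan}{\left(x \right)}}{1360}.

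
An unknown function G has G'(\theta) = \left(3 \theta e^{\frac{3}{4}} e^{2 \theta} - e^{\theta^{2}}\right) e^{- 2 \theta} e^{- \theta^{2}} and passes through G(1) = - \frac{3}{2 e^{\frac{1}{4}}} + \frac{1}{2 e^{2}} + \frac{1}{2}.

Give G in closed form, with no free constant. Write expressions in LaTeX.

G(\theta) = - \frac{3 e^{\frac{3}{4} - \theta^{2}}}{2} + \frac{1}{2} + \frac{e^{- 2 \theta}}{2}

Recover the given G'(\theta) by differentiating a candidate G(\theta); any mismatch rules it out.
A general antiderivative is - \frac{3 e^{\frac{3}{4} - \theta^{2}}}{2} + \frac{e^{- 2 \theta}}{2} + C.
The condition gives C = - \frac{3}{2 e^{\frac{1}{4}}} + \frac{1}{2 e^{2}} + \frac{1}{2} - (- \frac{3}{2 e^{\frac{1}{4}}} + \frac{1}{2 e^{2}}) = \frac{1}{2}.
So G(\theta) = - \frac{3 e^{\frac{3}{4} - \theta^{2}}}{2} + \frac{1}{2} + \frac{e^{- 2 \theta}}{2}.
Check: d/d\theta[- \frac{3 e^{\frac{3}{4} - \theta^{2}}}{2} + \frac{1}{2} + \frac{e^{- 2 \theta}}{2}] = \left(3 \theta e^{2 \theta} - \frac{e^{\theta^{2}}}{e^{\frac{3}{4}}}\right) e^{\frac{3}{4}} e^{- 2 \theta} e^{- \theta^{2}}, which equals G'(\theta).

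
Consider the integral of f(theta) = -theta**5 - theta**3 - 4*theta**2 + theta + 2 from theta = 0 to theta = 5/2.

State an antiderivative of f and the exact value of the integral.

The integrand splits into summands that can be handled one at a time.
F(theta) = -theta*(2*theta**5 + 3*theta**3 + 16*theta**2 - 6*theta - 24)/12 is an antiderivative of f.
Check: d/dtheta[-theta*(2*theta**5 + 3*theta**3 + 16*theta**2 - 6*theta - 24)/12] = -theta**5 - theta**3 - 4*theta**2 + theta + 2 = f(theta).
F(5/2) = -8085/128; F(0) = 0.
Integral = F(5/2) - F(0) = -8085/128.

Antiderivative: F(theta) = -theta*(2*theta**5 + 3*theta**3 + 16*theta**2 - 6*theta - 24)/12; value = -8085/128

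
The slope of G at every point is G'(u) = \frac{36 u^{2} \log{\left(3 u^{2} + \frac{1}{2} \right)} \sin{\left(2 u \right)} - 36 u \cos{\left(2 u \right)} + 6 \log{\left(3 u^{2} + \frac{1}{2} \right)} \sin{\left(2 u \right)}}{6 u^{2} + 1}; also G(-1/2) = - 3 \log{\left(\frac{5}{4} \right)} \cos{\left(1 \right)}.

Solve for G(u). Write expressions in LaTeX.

G'(u) has the shape v'r + vr' for v = - 3 \cos{\left(2 u \right)} and r = \log{\left(3 u^{2} + \frac{1}{2} \right)} — it is the derivative of the product v*r.
A general antiderivative is - 3 \log{\left(3 u^{2} + \frac{1}{2} \right)} \cos{\left(2 u \right)} + C.
The condition gives C = - 3 \log{\left(\frac{5}{4} \right)} \cos{\left(1 \right)} - (- 3 \log{\left(\frac{5}{4} \right)} \cos{\left(1 \right)}) = 0.
So G(u) = - 3 \log{\left(3 u^{2} + \frac{1}{2} \right)} \cos{\left(2 u \right)}.
Check: d/du[- 3 \log{\left(3 u^{2} + \frac{1}{2} \right)} \cos{\left(2 u \right)}] = \frac{36 u^{2} \log{\left(3 u^{2} + \frac{1}{2} \right)} \sin{\left(2 u \right)} - 36 u \cos{\left(2 u \right)} + 6 \log{\left(3 u^{2} + \frac{1}{2} \right)} \sin{\left(2 u \right)}}{6 u^{2} + 1} = G'(u).

G(u) = - 3 \log{\left(3 u^{2} + \frac{1}{2} \right)} \cos{\left(2 u \right)}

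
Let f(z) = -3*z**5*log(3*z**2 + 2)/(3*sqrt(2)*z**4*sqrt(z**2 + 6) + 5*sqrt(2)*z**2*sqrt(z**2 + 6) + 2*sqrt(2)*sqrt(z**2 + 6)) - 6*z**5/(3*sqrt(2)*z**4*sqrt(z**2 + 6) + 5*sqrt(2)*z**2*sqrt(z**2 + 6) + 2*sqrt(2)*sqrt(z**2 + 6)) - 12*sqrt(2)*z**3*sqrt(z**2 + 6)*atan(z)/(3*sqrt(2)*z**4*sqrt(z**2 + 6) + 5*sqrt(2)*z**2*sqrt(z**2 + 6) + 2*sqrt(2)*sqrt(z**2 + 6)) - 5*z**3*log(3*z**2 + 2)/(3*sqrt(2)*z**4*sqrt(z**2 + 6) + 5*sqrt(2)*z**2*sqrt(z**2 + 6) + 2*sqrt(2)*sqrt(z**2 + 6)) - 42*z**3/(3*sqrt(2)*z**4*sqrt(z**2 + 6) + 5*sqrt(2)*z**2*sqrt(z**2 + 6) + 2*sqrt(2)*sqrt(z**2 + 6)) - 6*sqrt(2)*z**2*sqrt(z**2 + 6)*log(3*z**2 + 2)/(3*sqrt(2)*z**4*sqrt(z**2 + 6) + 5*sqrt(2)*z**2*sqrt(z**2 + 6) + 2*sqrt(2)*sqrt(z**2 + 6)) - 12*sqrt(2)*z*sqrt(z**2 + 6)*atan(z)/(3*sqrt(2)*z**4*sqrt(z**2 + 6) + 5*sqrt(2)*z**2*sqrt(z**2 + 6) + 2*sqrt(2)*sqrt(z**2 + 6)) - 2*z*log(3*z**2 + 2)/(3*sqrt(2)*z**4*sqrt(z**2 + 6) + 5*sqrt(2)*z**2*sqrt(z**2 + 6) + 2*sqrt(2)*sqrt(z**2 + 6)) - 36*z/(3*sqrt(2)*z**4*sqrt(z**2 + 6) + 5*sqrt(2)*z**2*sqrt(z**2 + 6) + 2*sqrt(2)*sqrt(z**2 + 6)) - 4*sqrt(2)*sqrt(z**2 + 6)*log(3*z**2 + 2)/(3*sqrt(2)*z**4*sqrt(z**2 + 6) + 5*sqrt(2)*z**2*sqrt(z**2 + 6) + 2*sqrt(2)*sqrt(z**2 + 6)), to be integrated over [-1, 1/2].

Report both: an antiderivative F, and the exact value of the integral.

Antiderivative: F(z) = -(sqrt(2)*sqrt(z**2 + 6) + 4*atan(z))*log(3*z**2 + 2)/2; value = -pi*log(5)/2 - 5*sqrt(2)*log(11/4)/4 - 2*log(11/4)*atan(1/2) + sqrt(14)*log(5)/2

f has the shape u'v + uv' for u = -sqrt(z**2/2 + 3) - 2*atan(z) and v = log(3*z**2 + 2) — it is the derivative of the product u*v.
F(z) = -(sqrt(2)*sqrt(z**2 + 6) + 4*atan(z))*log(3*z**2 + 2)/2 is an antiderivative of f.
Check: d/dz[-(sqrt(2)*sqrt(z**2 + 6) + 4*atan(z))*log(3*z**2 + 2)/2] = (-3*sqrt(2)*z**5*log(3*z**2 + 2) - 6*sqrt(2)*z**5 - 24*z**3*sqrt(z**2 + 6)*atan(z) - 5*sqrt(2)*z**3*log(3*z**2 + 2) - 42*sqrt(2)*z**3 - 12*z**2*sqrt(z**2 + 6)*log(3*z**2 + 2) - 24*z*sqrt(z**2 + 6)*atan(z) - 2*sqrt(2)*z*log(3*z**2 + 2) - 36*sqrt(2)*z - 8*sqrt(z**2 + 6)*log(3*z**2 + 2))/(6*z**4*sqrt(z**2 + 6) + 10*z**2*sqrt(z**2 + 6) + 4*sqrt(z**2 + 6)), which equals f(z).
F(1/2) = -5*sqrt(2)*log(11/4)/4 - 2*log(11/4)*atan(1/2); F(-1) = -sqrt(14)*log(5)/2 + pi*log(5)/2.
Integral = F(1/2) - F(-1) = -pi*log(5)/2 - 5*sqrt(2)*log(11/4)/4 - 2*log(11/4)*atan(1/2) + sqrt(14)*log(5)/2.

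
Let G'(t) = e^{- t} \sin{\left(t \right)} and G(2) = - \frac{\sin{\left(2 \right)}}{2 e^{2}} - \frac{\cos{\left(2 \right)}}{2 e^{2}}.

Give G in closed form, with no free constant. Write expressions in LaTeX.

G(t) = \frac{\left(- \sin{\left(t \right)} - \cos{\left(t \right)}\right) e^{- t}}{2}

For G(t) to be correct, d/dt[G] must agree with the stated G'(t) identically.
A general antiderivative is - \frac{e^{- t} \sin{\left(t \right)}}{2} - \frac{e^{- t} \cos{\left(t \right)}}{2} + C.
The condition gives C = - \frac{\sin{\left(2 \right)}}{2 e^{2}} - \frac{\cos{\left(2 \right)}}{2 e^{2}} - (- \frac{\sin{\left(2 \right)}}{2 e^{2}} - \frac{\cos{\left(2 \right)}}{2 e^{2}}) = 0.
So G(t) = \frac{\left(- \sin{\left(t \right)} - \cos{\left(t \right)}\right) e^{- t}}{2}.
Check: d/dt[\frac{\left(- \sin{\left(t \right)} - \cos{\left(t \right)}\right) e^{- t}}{2}] = e^{- t} \sin{\left(t \right)} = G'(t).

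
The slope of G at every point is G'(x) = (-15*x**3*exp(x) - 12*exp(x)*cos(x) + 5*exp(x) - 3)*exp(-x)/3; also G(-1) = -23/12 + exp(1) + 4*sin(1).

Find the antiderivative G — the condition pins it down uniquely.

A first test for any G(x): its x-derivative must equal the given G'(x).
A general antiderivative is -5*x**4/4 + 5*x/3 - 4*sin(x) + exp(-x) + C.
The condition gives C = -23/12 + exp(1) + 4*sin(1) - (-35/12 + exp(1) + 4*sin(1)) = 1.
So G(x) = (-15*x**4*exp(x) + 20*x*exp(x) - 48*exp(x)*sin(x) + 12*exp(x) + 12)*exp(-x)/12.
Check: d/dx[(-15*x**4*exp(x) + 20*x*exp(x) - 48*exp(x)*sin(x) + 12*exp(x) + 12)*exp(-x)/12] = (-15*x**3*exp(x) - 12*exp(x)*cos(x) + 5*exp(x) - 3)*exp(-x)/3 = G'(x).

G(x) = (-15*x**4*exp(x) + 20*x*exp(x) - 48*exp(x)*sin(x) + 12*exp(x) + 12)*exp(-x)/12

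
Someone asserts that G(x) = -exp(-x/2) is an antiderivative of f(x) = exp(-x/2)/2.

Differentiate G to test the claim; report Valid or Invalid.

d/dx[G] = exp(-x/2)/2
This equals f(x) exactly, so the claim holds.

Valid - differentiating G returns exactly f.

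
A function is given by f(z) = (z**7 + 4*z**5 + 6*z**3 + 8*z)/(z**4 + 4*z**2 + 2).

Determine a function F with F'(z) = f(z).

An antiderivative is F(z) = z**4/4 + log(z**4 + 4*z**2 + 2).

A first test for any F(z): its z-derivative must equal f(z) identically.
Check: d/dz[z**4/4 + log(z**4 + 4*z**2 + 2)] = (z**7 + 4*z**5 + 6*z**3 + 8*z)/(z**4 + 4*z**2 + 2) = f(z).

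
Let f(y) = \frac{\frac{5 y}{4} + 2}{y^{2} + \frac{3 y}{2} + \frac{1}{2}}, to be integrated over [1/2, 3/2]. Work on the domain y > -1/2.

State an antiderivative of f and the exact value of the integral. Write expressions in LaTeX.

The denominator factors as 2 \left(y + 1\right) \left(2 y + 1\right); partial fractions split f into directly integrable pieces: \frac{11}{2 \left(2 y + 1\right)} - \frac{3}{2 \left(y + 1\right)}.
F(y) = \frac{11 \log{\left(y + \frac{1}{2} \right)}}{4} - \frac{3 \log{\left(y + 1 \right)}}{2} is an antiderivative of f.
Check: d/dy[\frac{11 \log{\left(y + \frac{1}{2} \right)}}{4} - \frac{3 \log{\left(y + 1 \right)}}{2}] = \frac{5 y + 8}{4 y^{2} + 6 y + 2}, which equals f(y).
F(3/2) = - \frac{3 \log{\left(\frac{5}{2} \right)}}{2} + \frac{11 \log{\left(2 \right)}}{4}; F(1/2) = - \frac{3 \log{\left(\frac{3}{2} \right)}}{2}.
Integral = F(3/2) - F(1/2) = - \frac{3 \log{\left(\frac{5}{2} \right)}}{2} + \frac{3 \log{\left(\frac{3}{2} \right)}}{2} + \frac{11 \log{\left(2 \right)}}{4}.

Antiderivative: F(y) = \frac{11 \log{\left(y + \frac{1}{2} \right)}}{4} - \frac{3 \log{\left(y + 1 \right)}}{2}; value = - \frac{3 \log{\left(\frac{5}{2} \right)}}{2} + \frac{3 \log{\left(\frac{3}{2} \right)}}{2} + \frac{11 \log{\left(2 \right)}}{4}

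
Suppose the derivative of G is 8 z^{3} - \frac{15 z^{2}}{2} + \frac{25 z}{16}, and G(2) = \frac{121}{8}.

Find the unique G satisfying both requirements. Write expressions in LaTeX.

The substitution u = 2 z^{2} - \frac{5 z}{4} works: G'(z) is exactly (dG/du)*(du/dz) for that inner function.
A general antiderivative is \frac{\left(2 z^{2} - \frac{5 z}{4}\right)^{2}}{2} + C.
The condition gives C = \frac{121}{8} - (\frac{121}{8}) = 0.
So G(z) = \frac{z^{2} \left(8 z - 5\right)^{2}}{32}.
Check: d/dz[\frac{z^{2} \left(8 z - 5\right)^{2}}{32}] = 8 z^{3} - \frac{15 z^{2}}{2} + \frac{25 z}{16} = G'(z).

G(z) = \frac{z^{2} \left(8 z - 5\right)^{2}}{32}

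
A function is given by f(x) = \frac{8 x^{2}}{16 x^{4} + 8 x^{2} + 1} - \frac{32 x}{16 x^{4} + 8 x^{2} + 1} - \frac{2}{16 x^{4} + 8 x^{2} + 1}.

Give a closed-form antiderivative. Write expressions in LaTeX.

Recognize the product-rule pattern: f = u'v + uv' with u = \frac{1}{4 x^{2} + 1}, v = 4 - 2 x, so integration by parts undoes it.
Check: d/dx[- \frac{2 \left(x - 2\right)}{4 x^{2} + 1}] = \frac{8 x^{2} - 32 x - 2}{16 x^{4} + 8 x^{2} + 1}, which equals f(x).

An antiderivative is F(x) = - \frac{2 \left(x - 2\right)}{4 x^{2} + 1}.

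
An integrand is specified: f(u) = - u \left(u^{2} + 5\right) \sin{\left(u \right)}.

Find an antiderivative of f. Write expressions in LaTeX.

An antiderivative is F(u) = u^{3} \cos{\left(u \right)} - 3 u^{2} \sin{\left(u \right)} - u \cos{\left(u \right)} + \sin{\left(u \right)}.

A candidate is checked by its d/du: the result must match f(u).
Check: d/du[u^{3} \cos{\left(u \right)} - 3 u^{2} \sin{\left(u \right)} - u \cos{\left(u \right)} + \sin{\left(u \right)}] = - u^{3} \sin{\left(u \right)} - 5 u \sin{\left(u \right)}, which equals f(u).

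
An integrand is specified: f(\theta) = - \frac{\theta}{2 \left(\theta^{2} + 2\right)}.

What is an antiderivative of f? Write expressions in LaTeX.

The substitution u = \theta^{2} + 2 works: f is exactly (dF/du)*(du/d\theta) for that inner function.
Check: d/d\theta[- \frac{\log{\left(\theta^{2} + 2 \right)}}{4}] = - \frac{\theta}{2 \theta^{2} + 4}, which equals f(\theta).

An antiderivative is F(\theta) = - \frac{\log{\left(\theta^{2} + 2 \right)}}{4}.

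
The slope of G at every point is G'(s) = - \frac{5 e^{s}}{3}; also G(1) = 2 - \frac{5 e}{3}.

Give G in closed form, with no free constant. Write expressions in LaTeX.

G(s) = 2 - \frac{5 e^{s}}{3}

A candidate passes only if d/ds[G] lands on the given G'(s) exactly.
A general antiderivative is - \frac{5 e^{s}}{3} + C.
The condition gives C = 2 - \frac{5 e}{3} - (- \frac{5 e}{3}) = 2.
So G(s) = 2 - \frac{5 e^{s}}{3}.
Check: d/ds[2 - \frac{5 e^{s}}{3}] = - \frac{5 e^{s}}{3} = G'(s).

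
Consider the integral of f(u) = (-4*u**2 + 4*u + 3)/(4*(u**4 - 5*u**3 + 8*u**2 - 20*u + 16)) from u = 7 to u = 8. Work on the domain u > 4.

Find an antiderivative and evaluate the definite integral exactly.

The denominator factors as 4*(u - 4)*(u - 1)*(u**2 + 4); partial fractions split f into directly integrable pieces: (19*u - 16)/(80*(u**2 + 4)) - 1/(20*(u - 1)) - 3/(16*(u - 4)).
F(u) = -3*log(u - 4)/16 - log(u - 1)/20 + 19*log(u**2 + 4)/160 - atan(u/2)/10 is an antiderivative of f.
Check: d/du[-3*log(u - 4)/16 - log(u - 1)/20 + 19*log(u**2 + 4)/160 - atan(u/2)/10] = (-4*u**2 + 4*u + 3)/(4*u**4 - 20*u**3 + 32*u**2 - 80*u + 64), which equals f(u).
F(8) = -3*log(4)/16 - atan(4)/10 - log(7)/20 + 19*log(68)/160; F(7) = -3*log(3)/16 - atan(7/2)/10 - log(6)/20 + 19*log(53)/160.
Integral = F(8) - F(7) = -19*log(53)/160 - 3*log(4)/16 - atan(4)/10 - log(7)/20 + log(6)/20 + atan(7/2)/10 + 3*log(3)/16 + 19*log(68)/160.

Antiderivative: F(u) = -3*log(u - 4)/16 - log(u - 1)/20 + 19*log(u**2 + 4)/160 - atan(u/2)/10; value = -19*log(53)/160 - 3*log(4)/16 - atan(4)/10 - log(7)/20 + log(6)/20 + atan(7/2)/10 + 3*log(3)/16 + 19*log(68)/160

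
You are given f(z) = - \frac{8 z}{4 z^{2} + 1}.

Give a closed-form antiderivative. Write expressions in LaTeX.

An antiderivative is F(z) = - \log{\left(2 z^{2} + \frac{1}{2} \right)}.

f matches the chain-rule pattern g'(h)*h' with inner function h(z) = 2 z^{2} + \frac{1}{2}; substituting u = h(z) collapses the integral.
Check: d/dz[- \log{\left(2 z^{2} + \frac{1}{2} \right)}] = - \frac{8 z}{4 z^{2} + 1} = f(z).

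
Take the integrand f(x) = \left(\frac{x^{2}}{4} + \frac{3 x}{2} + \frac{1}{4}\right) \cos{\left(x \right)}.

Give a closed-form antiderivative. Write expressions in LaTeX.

Any candidate F(x) must reproduce f(x) exactly when differentiated.
Check: d/dx[\frac{x^{2} \sin{\left(x \right)}}{4} + \frac{3 x \sin{\left(x \right)}}{2} + \frac{x \cos{\left(x \right)}}{2} - \frac{\sin{\left(x \right)}}{4} + \frac{3 \cos{\left(x \right)}}{2}] = \frac{x^{2} \cos{\left(x \right)}}{4} + \frac{3 x \cos{\left(x \right)}}{2} + \frac{\cos{\left(x \right)}}{4}, which equals f(x).

An antiderivative is F(x) = \frac{x^{2} \sin{\left(x \right)}}{4} + \frac{3 x \sin{\left(x \right)}}{2} + \frac{x \cos{\left(x \right)}}{2} - \frac{\sin{\left(x \right)}}{4} + \frac{3 \cos{\left(x \right)}}{2}.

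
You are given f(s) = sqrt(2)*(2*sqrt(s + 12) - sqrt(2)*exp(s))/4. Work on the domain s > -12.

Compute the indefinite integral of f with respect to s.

A candidate is checked by its d/ds: the result must match f(s).
Check: d/ds[4*(s/2 + 6)**(3/2)/3 - exp(s)/2] = sqrt(2)*(2*sqrt(s + 12) - sqrt(2)*exp(s))/4 = f(s).

F(s) = 4*(s/2 + 6)**(3/2)/3 - exp(s)/2 + C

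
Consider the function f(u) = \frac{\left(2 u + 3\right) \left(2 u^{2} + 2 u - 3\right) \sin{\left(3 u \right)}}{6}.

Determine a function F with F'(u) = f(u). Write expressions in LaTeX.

An antiderivative is F(u) = - \frac{2 u^{3} \cos{\left(3 u \right)}}{9} + \frac{2 u^{2} \sin{\left(3 u \right)}}{9} - \frac{5 u^{2} \cos{\left(3 u \right)}}{9} + \frac{10 u \sin{\left(3 u \right)}}{27} + \frac{4 u \cos{\left(3 u \right)}}{27} - \frac{4 \sin{\left(3 u \right)}}{81} + \frac{101 \cos{\left(3 u \right)}}{162}.

A candidate is checked by its d/du: the result must match f(u).
Check: d/du[- \frac{2 u^{3} \cos{\left(3 u \right)}}{9} + \frac{2 u^{2} \sin{\left(3 u \right)}}{9} - \frac{5 u^{2} \cos{\left(3 u \right)}}{9} + \frac{10 u \sin{\left(3 u \right)}}{27} + \frac{4 u \cos{\left(3 u \right)}}{27} - \frac{4 \sin{\left(3 u \right)}}{81} + \frac{101 \cos{\left(3 u \right)}}{162}] = \frac{2 u^{3} \sin{\left(3 u \right)}}{3} + \frac{5 u^{2} \sin{\left(3 u \right)}}{3} - \frac{3 \sin{\left(3 u \right)}}{2}, which equals f(u).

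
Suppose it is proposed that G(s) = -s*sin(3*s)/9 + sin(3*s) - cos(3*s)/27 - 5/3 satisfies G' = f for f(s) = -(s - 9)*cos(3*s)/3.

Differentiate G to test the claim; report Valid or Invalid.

Valid - differentiating G returns exactly f.

d/ds[G] = -s*cos(3*s)/3 + 3*cos(3*s)
This equals f(s) exactly, so the claim holds.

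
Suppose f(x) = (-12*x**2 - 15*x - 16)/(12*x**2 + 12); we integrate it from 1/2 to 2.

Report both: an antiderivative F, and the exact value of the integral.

Antiderivative: F(x) = -x - 5*log(x**2 + 1)/8 - atan(x)/3; value = -3/2 - 5*log(5)/8 - atan(2)/3 + 5*log(5/4)/8 + atan(1/2)/3

Differentiate the proposed F(x) back; it has to land on f(x) exactly.
F(x) = -x - 5*log(x**2 + 1)/8 - atan(x)/3 is an antiderivative of f.
Check: d/dx[-x - 5*log(x**2 + 1)/8 - atan(x)/3] = (-12*x**2 - 15*x - 16)/(12*x**2 + 12) = f(x).
F(2) = -2 - 5*log(5)/8 - atan(2)/3; F(1/2) = -1/2 - atan(1/2)/3 - 5*log(5/4)/8.
Integral = F(2) - F(1/2) = -3/2 - 5*log(5)/8 - atan(2)/3 + 5*log(5/4)/8 + atan(1/2)/3.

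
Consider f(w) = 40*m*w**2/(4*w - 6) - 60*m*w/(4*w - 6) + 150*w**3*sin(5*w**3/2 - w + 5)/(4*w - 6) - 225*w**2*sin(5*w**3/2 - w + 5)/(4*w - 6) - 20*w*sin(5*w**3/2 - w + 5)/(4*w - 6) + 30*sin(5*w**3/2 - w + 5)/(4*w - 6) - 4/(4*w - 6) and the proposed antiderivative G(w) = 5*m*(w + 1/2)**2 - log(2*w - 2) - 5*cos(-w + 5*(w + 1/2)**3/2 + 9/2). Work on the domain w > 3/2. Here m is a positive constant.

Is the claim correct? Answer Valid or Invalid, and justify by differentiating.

d/dw[G] = (80*m*w**2 - 40*m*w - 40*m + 300*w**3*sin(5*w**3/2 + 15*w**2/4 + 7*w/8 + 77/16) - 265*w*sin(5*w**3/2 + 15*w**2/4 + 7*w/8 + 77/16) - 35*sin(5*w**3/2 + 15*w**2/4 + 7*w/8 + 77/16) - 8)/(8*w - 8)
d/dw[G] - f(w) = (80*m*w**2 - 200*m*w + 120*m - 600*w**4*sin(5*w**3/2 - w + 5) + 600*w**4*sin(5*w**3/2 + 15*w**2/4 + 7*w/8 + 77/16) + 1500*w**3*sin(5*w**3/2 - w + 5) - 900*w**3*sin(5*w**3/2 + 15*w**2/4 + 7*w/8 + 77/16) - 820*w**2*sin(5*w**3/2 - w + 5) - 530*w**2*sin(5*w**3/2 + 15*w**2/4 + 7*w/8 + 77/16) - 200*w*sin(5*w**3/2 - w + 5) + 725*w*sin(5*w**3/2 + 15*w**2/4 + 7*w/8 + 77/16) + 120*sin(5*w**3/2 - w + 5) + 105*sin(5*w**3/2 + 15*w**2/4 + 7*w/8 + 77/16) + 8)/(16*w**2 - 40*w + 24) != 0.

Invalid: d/dw[G] - f = (80*m*w**2 - 200*m*w + 120*m - 600*w**4*sin(5*w**3/2 - w + 5) + 600*w**4*sin(5*w**3/2 + 15*w**2/4 + 7*w/8 + 77/16) + 1500*w**3*sin(5*w**3/2 - w + 5) - 900*w**3*sin(5*w**3/2 + 15*w**2/4 + 7*w/8 + 77/16) - 820*w**2*sin(5*w**3/2 - w + 5) - 530*w**2*sin(5*w**3/2 + 15*w**2/4 + 7*w/8 + 77/16) - 200*w*sin(5*w**3/2 - w + 5) + 725*w*sin(5*w**3/2 + 15*w**2/4 + 7*w/8 + 77/16) + 120*sin(5*w**3/2 - w + 5) + 105*sin(5*w**3/2 + 15*w**2/4 + 7*w/8 + 77/16) + 8)/(16*w**2 - 40*w + 24), which is not 0.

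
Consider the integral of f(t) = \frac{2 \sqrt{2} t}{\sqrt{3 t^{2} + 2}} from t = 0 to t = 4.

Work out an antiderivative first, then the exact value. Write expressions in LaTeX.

The substitution u = \frac{3 t^{2}}{2} + 1 works: f is exactly (dF/du)*(du/dt) for that inner function.
F(t) = \frac{4 \sqrt{\frac{3 t^{2}}{2} + 1}}{3} is an antiderivative of f.
Check: d/dt[\frac{4 \sqrt{\frac{3 t^{2}}{2} + 1}}{3}] = \frac{2 \sqrt{2} t}{\sqrt{3 t^{2} + 2}} = f(t).
F(4) = \frac{20}{3}; F(0) = \frac{4}{3}.
Integral = F(4) - F(0) = \frac{16}{3}.

Antiderivative: F(t) = \frac{4 \sqrt{\frac{3 t^{2}}{2} + 1}}{3}; value = \frac{16}{3}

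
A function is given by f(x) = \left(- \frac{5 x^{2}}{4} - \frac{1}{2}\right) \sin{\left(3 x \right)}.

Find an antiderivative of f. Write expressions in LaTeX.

An antiderivative F(x) passes only if d/dx[F] lands on f(x) exactly.
Check: d/dx[\frac{5 x^{2} \cos{\left(3 x \right)}}{12} - \frac{5 x \sin{\left(3 x \right)}}{18} + \frac{2 \cos{\left(3 x \right)}}{27}] = - \frac{5 x^{2} \sin{\left(3 x \right)}}{4} - \frac{\sin{\left(3 x \right)}}{2}, which equals f(x).

An antiderivative is F(x) = \frac{5 x^{2} \cos{\left(3 x \right)}}{12} - \frac{5 x \sin{\left(3 x \right)}}{18} + \frac{2 \cos{\left(3 x \right)}}{27}.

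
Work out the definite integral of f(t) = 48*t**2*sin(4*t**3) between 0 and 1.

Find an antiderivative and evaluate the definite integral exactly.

Antiderivative: F(t) = -4*cos(4*t**3); value = 4 - 4*cos(4)

The substitution u = 4*t**3 works: f is exactly (dF/du)*(du/dt) for that inner function.
F(t) = -4*cos(4*t**3) is an antiderivative of f.
Check: d/dt[-4*cos(4*t**3)] = 48*t**2*sin(4*t**3) = f(t).
F(1) = -4*cos(4); F(0) = -4.
Integral = F(1) - F(0) = 4 - 4*cos(4).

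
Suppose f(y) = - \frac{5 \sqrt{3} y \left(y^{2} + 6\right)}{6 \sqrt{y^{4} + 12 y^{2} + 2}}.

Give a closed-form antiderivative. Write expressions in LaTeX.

The substitution u = \frac{y^{4}}{3} + 4 y^{2} + \frac{2}{3} works: f is exactly (dF/du)*(du/dy) for that inner function.
Check: d/dy[- \frac{5 \sqrt{\frac{y^{4}}{3} + 4 y^{2} + \frac{2}{3}}}{4}] = \frac{- 5 \sqrt{3} y^{3} - 30 \sqrt{3} y}{6 \sqrt{y^{4} + 12 y^{2} + 2}}, which equals f(y).

An antiderivative is F(y) = - \frac{5 \sqrt{\frac{y^{4}}{3} + 4 y^{2} + \frac{2}{3}}}{4}.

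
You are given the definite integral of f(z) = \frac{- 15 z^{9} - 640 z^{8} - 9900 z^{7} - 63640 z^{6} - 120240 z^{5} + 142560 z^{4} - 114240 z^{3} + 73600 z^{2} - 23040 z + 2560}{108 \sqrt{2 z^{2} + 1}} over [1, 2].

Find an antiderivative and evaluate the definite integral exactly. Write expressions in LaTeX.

Recognize the product-rule pattern: f = u'v + uv' with u = - \frac{5 \sqrt{2 z^{2} + 1}}{8}, v = \left(\frac{z^{2}}{3} + 4 z - \frac{4}{3}\right)^{4}, so integration by parts undoes it.
F(z) = - \frac{5 z^{8} \sqrt{2 z^{2} + 1}}{648} - \frac{10 z^{7} \sqrt{2 z^{2} + 1}}{27} - \frac{530 z^{6} \sqrt{2 z^{2} + 1}}{81} - \frac{440 z^{5} \sqrt{2 z^{2} + 1}}{9} - \frac{2900 z^{4} \sqrt{2 z^{2} + 1}}{27} + \frac{1760 z^{3} \sqrt{2 z^{2} + 1}}{9} - \frac{8480 z^{2} \sqrt{2 z^{2} + 1}}{81} + \frac{640 z \sqrt{2 z^{2} + 1}}{27} - \frac{160 \sqrt{2 z^{2} + 1}}{81} is an antiderivative of f.
Check: d/dz[- \frac{5 z^{8} \sqrt{2 z^{2} + 1}}{648} - \frac{10 z^{7} \sqrt{2 z^{2} + 1}}{27} - \frac{530 z^{6} \sqrt{2 z^{2} + 1}}{81} - \frac{440 z^{5} \sqrt{2 z^{2} + 1}}{9} - \frac{2900 z^{4} \sqrt{2 z^{2} + 1}}{27} + \frac{1760 z^{3} \sqrt{2 z^{2} + 1}}{9} - \frac{8480 z^{2} \sqrt{2 z^{2} + 1}}{81} + \frac{640 z \sqrt{2 z^{2} + 1}}{27} - \frac{160 \sqrt{2 z^{2} + 1}}{81}] = \frac{- 15 z^{9} - 640 z^{8} - 9900 z^{7} - 63640 z^{6} - 120240 z^{5} + 142560 z^{4} - 114240 z^{3} + 73600 z^{2} - 23040 z + 2560}{108 \sqrt{2 z^{2} + 1}} = f(z).
F(2) = -7680; F(1) = - \frac{405 \sqrt{3}}{8}.
Integral = F(2) - F(1) = -7680 + \frac{405 \sqrt{3}}{8}.

Antiderivative: F(z) = - \frac{5 z^{8} \sqrt{2 z^{2} + 1}}{648} - \frac{10 z^{7} \sqrt{2 z^{2} + 1}}{27} - \frac{530 z^{6} \sqrt{2 z^{2} + 1}}{81} - \frac{440 z^{5} \sqrt{2 z^{2} + 1}}{9} - \frac{2900 z^{4} \sqrt{2 z^{2} + 1}}{27} + \frac{1760 z^{3} \sqrt{2 z^{2} + 1}}{9} - \frac{8480 z^{2} \sqrt{2 z^{2} + 1}}{81} + \frac{640 z \sqrt{2 z^{2} + 1}}{27} - \frac{160 \sqrt{2 z^{2} + 1}}{81}; value = -7680 + \frac{405 \sqrt{3}}{8}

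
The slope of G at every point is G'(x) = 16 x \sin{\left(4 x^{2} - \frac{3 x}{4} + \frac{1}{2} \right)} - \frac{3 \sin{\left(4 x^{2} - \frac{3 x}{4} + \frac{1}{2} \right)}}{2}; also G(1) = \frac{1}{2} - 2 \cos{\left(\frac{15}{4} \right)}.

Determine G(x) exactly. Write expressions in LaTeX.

The substitution u = 4 x^{2} - \frac{3 x}{4} + \frac{1}{2} works: G'(x) is exactly (dG/du)*(du/dx) for that inner function.
A general antiderivative is - 2 \cos{\left(4 x^{2} - \frac{3 x}{4} + \frac{1}{2} \right)} + C.
The condition gives C = \frac{1}{2} - 2 \cos{\left(\frac{15}{4} \right)} - (- 2 \cos{\left(\frac{15}{4} \right)}) = \frac{1}{2}.
So G(x) = \frac{1}{2} - 2 \cos{\left(4 x^{2} - \frac{3 x}{4} + \frac{1}{2} \right)}.
Check: d/dx[\frac{1}{2} - 2 \cos{\left(4 x^{2} - \frac{3 x}{4} + \frac{1}{2} \right)}] = 16 x \sin{\left(4 x^{2} - \frac{3 x}{4} + \frac{1}{2} \right)} - \frac{3 \sin{\left(4 x^{2} - \frac{3 x}{4} + \frac{1}{2} \right)}}{2} = G'(x).

G(x) = \frac{1}{2} - 2 \cos{\left(4 x^{2} - \frac{3 x}{4} + \frac{1}{2} \right)}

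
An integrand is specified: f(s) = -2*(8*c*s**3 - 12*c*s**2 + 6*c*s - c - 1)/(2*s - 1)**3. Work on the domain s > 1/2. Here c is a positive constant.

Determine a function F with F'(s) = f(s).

Differentiate the proposed F(s) back; it has to land on f(s) exactly.
Check: d/ds[-(16*c*s**3 - 16*c*s**2 + 4*c*s + 1)/(2*(2*s - 1)**2)] = (-16*c*s**3 + 24*c*s**2 - 12*c*s + 2*c + 2)/(8*s**3 - 12*s**2 + 6*s - 1), which equals f(s).

An antiderivative is F(s) = -(16*c*s**3 - 16*c*s**2 + 4*c*s + 1)/(2*(2*s - 1)**2).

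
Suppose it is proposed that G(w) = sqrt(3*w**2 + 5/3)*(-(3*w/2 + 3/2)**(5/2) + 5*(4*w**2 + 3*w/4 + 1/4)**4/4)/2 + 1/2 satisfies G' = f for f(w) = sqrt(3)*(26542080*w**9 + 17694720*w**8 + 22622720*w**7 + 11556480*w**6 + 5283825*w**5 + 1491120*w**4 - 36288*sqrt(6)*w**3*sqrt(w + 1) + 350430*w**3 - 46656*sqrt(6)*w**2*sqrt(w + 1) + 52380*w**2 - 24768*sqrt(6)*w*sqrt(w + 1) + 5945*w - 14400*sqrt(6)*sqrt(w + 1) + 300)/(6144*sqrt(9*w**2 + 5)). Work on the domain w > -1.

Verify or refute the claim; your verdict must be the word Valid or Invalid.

Valid - the claim checks out under differentiation.

d/dw[G] = sqrt(3)*(26542080*w**9 + 17694720*w**8 + 22622720*w**7 + 11556480*w**6 + 5283825*w**5 + 1491120*w**4 - 36288*sqrt(6)*w**3*sqrt(w + 1) + 350430*w**3 - 46656*sqrt(6)*w**2*sqrt(w + 1) + 52380*w**2 - 24768*sqrt(6)*w*sqrt(w + 1) + 5945*w - 14400*sqrt(6)*sqrt(w + 1) + 300)/(6144*sqrt(9*w**2 + 5))
This equals f(w) exactly, so the claim holds.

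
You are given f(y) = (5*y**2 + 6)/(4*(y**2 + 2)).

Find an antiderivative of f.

Differentiate the proposed F(y) back; it has to land on f(y) exactly.
Check: d/dy[(5*y - 2*sqrt(2)*atan(sqrt(2)*y/2))/4] = (5*y**2 + 6)/(4*y**2 + 8), which equals f(y).

An antiderivative is F(y) = (5*y - 2*sqrt(2)*atan(sqrt(2)*y/2))/4.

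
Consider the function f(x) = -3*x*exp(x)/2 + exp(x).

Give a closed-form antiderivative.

f has the shape u'v + uv' for u = 5/2 - 3*x/2 and v = exp(x) — it is the derivative of the product u*v.
Check: d/dx[-3*x*exp(x)/2 + 5*exp(x)/2] = -3*x*exp(x)/2 + exp(x) = f(x).

An antiderivative is F(x) = -3*x*exp(x)/2 + 5*exp(x)/2.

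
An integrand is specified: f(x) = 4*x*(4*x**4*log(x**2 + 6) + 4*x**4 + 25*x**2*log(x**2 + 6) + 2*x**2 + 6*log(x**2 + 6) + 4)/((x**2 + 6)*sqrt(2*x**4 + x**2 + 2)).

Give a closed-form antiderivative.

An antiderivative is F(x) = 4*sqrt(2*x**4 + x**2 + 2)*log(x**2 + 6).

f has the shape u'v + uv' for u = 4*sqrt(2*x**4 + x**2 + 2) and v = log(x**2 + 6) — it is the derivative of the product u*v.
Check: d/dx[4*sqrt(2*x**4 + x**2 + 2)*log(x**2 + 6)] = (16*x**5*log(x**2 + 6) + 16*x**5 + 100*x**3*log(x**2 + 6) + 8*x**3 + 24*x*log(x**2 + 6) + 16*x)/(x**2*sqrt(2*x**4 + x**2 + 2) + 6*sqrt(2*x**4 + x**2 + 2)), which equals f(x).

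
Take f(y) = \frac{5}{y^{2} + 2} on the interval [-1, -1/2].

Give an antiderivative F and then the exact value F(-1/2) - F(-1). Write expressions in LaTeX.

Any candidate F(y) must reproduce f(y) exactly when differentiated.
F(y) = \frac{5 \sqrt{2} \operatorname{atan}{\left(\frac{\sqrt{2} y}{2} \right)}}{2} is an antiderivative of f.
Check: d/dy[\frac{5 \sqrt{2} \operatorname{atan}{\left(\frac{\sqrt{2} y}{2} \right)}}{2}] = \frac{5}{y^{2} + 2} = f(y).
F(-1/2) = - \frac{5 \sqrt{2} \operatorname{atan}{\left(\frac{\sqrt{2}}{4} \right)}}{2}; F(-1) = - \frac{5 \sqrt{2} \operatorname{atan}{\left(\frac{\sqrt{2}}{2} \right)}}{2}.
Integral = F(-1/2) - F(-1) = - \frac{5 \sqrt{2} \operatorname{atan}{\left(\frac{\sqrt{2}}{4} \right)}}{2} + \frac{5 \sqrt{2} \operatorname{atan}{\left(\frac{\sqrt{2}}{2} \right)}}{2}.

Antiderivative: F(y) = \frac{5 \sqrt{2} \operatorname{atan}{\left(\frac{\sqrt{2} y}{2} \right)}}{2}; value = - \frac{5 \sqrt{2} \operatorname{atan}{\left(\frac{\sqrt{2}}{4} \right)}}{2} + \frac{5 \sqrt{2} \operatorname{atan}{\left(\frac{\sqrt{2}}{2} \right)}}{2}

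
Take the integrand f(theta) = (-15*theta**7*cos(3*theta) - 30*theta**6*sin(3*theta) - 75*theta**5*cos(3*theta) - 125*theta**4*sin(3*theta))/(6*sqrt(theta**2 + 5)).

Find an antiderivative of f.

An antiderivative is F(theta) = -5*theta**5*sqrt(theta**2 + 5)*sin(3*theta)/6.

Differentiate the proposed F(theta) back; it has to land on f(theta) exactly.
Check: d/dtheta[-5*theta**5*sqrt(theta**2 + 5)*sin(3*theta)/6] = (-15*theta**7*cos(3*theta) - 30*theta**6*sin(3*theta) - 75*theta**5*cos(3*theta) - 125*theta**4*sin(3*theta))/(6*sqrt(theta**2 + 5)) = f(theta).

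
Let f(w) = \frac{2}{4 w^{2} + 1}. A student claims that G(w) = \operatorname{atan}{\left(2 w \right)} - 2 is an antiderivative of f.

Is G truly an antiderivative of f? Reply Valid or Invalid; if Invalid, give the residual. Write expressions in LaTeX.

d/dw[G] = \frac{2}{4 w^{2} + 1}
This equals f(w) exactly, so the claim holds.

Valid - the claim checks out under differentiation.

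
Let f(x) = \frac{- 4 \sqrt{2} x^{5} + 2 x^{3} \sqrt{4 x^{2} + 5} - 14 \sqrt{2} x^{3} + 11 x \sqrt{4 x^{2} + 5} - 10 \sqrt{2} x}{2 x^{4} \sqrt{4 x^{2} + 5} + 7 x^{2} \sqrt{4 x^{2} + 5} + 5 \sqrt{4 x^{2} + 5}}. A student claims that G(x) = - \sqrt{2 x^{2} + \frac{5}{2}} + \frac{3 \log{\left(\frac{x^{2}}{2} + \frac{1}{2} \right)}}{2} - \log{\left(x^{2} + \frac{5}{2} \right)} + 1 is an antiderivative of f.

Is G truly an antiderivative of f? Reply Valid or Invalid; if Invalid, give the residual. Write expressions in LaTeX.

d/dx[G] = \frac{- 4 \sqrt{2} x^{5} + 2 x^{3} \sqrt{4 x^{2} + 5} - 14 \sqrt{2} x^{3} + 11 x \sqrt{4 x^{2} + 5} - 10 \sqrt{2} x}{2 x^{4} \sqrt{4 x^{2} + 5} + 7 x^{2} \sqrt{4 x^{2} + 5} + 5 \sqrt{4 x^{2} + 5}}
This equals f(x) exactly, so the claim holds.

Valid. The derivative of G reproduces f.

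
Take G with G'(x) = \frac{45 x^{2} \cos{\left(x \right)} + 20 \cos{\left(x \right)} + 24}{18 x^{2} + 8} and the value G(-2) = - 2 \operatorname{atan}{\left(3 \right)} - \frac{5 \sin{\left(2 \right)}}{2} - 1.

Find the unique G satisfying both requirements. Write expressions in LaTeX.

Recover the given G'(x) by differentiating a candidate G(x); any mismatch rules it out.
A general antiderivative is \frac{5 \sin{\left(x \right)}}{2} + 2 \operatorname{atan}{\left(\frac{3 x}{2} \right)} + C.
The condition gives C = - 2 \operatorname{atan}{\left(3 \right)} - \frac{5 \sin{\left(2 \right)}}{2} - 1 - (- 2 \operatorname{atan}{\left(3 \right)} - \frac{5 \sin{\left(2 \right)}}{2}) = -1.
So G(x) = \frac{5 \sin{\left(x \right)}}{2} + 2 \operatorname{atan}{\left(\frac{3 x}{2} \right)} - 1.
Check: d/dx[\frac{5 \sin{\left(x \right)}}{2} + 2 \operatorname{atan}{\left(\frac{3 x}{2} \right)} - 1] = \frac{45 x^{2} \cos{\left(x \right)} + 20 \cos{\left(x \right)} + 24}{18 x^{2} + 8} = G'(x).

G(x) = \frac{5 \sin{\left(x \right)}}{2} + 2 \operatorname{atan}{\left(\frac{3 x}{2} \right)} - 1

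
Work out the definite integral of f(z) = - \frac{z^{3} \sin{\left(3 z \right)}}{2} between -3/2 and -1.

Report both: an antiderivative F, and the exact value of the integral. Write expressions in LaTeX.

Antiderivative: F(z) = \frac{z^{3} \cos{\left(3 z \right)}}{6} - \frac{z^{2} \sin{\left(3 z \right)}}{6} - \frac{z \cos{\left(3 z \right)}}{9} + \frac{\sin{\left(3 z \right)}}{27}; value = \frac{19 \cos{\left(\frac{9}{2} \right)}}{48} + \frac{7 \sin{\left(3 \right)}}{54} - \frac{\cos{\left(3 \right)}}{18} - \frac{73 \sin{\left(\frac{9}{2} \right)}}{216}

Any candidate F(z) must reproduce f(z) exactly when differentiated.
F(z) = \frac{z^{3} \cos{\left(3 z \right)}}{6} - \frac{z^{2} \sin{\left(3 z \right)}}{6} - \frac{z \cos{\left(3 z \right)}}{9} + \frac{\sin{\left(3 z \right)}}{27} is an antiderivative of f.
Check: d/dz[\frac{z^{3} \cos{\left(3 z \right)}}{6} - \frac{z^{2} \sin{\left(3 z \right)}}{6} - \frac{z \cos{\left(3 z \right)}}{9} + \frac{\sin{\left(3 z \right)}}{27}] = - \frac{z^{3} \sin{\left(3 z \right)}}{2} = f(z).
F(-1) = \frac{7 \sin{\left(3 \right)}}{54} - \frac{\cos{\left(3 \right)}}{18}; F(-3/2) = \frac{73 \sin{\left(\frac{9}{2} \right)}}{216} - \frac{19 \cos{\left(\frac{9}{2} \right)}}{48}.
Integral = F(-1) - F(-3/2) = \frac{19 \cos{\left(\frac{9}{2} \right)}}{48} + \frac{7 \sin{\left(3 \right)}}{54} - \frac{\cos{\left(3 \right)}}{18} - \frac{73 \sin{\left(\frac{9}{2} \right)}}{216}.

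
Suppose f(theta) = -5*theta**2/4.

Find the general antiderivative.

A first test for any F(theta): its theta-derivative must equal f(theta) identically.
Check: d/dtheta[-5*theta**3/12] = -5*theta**2/4 = f(theta).

F(theta) = -5*theta**3/12 + C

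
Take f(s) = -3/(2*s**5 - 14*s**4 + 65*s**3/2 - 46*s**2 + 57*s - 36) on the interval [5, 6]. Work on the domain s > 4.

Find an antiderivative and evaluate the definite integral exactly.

The denominator factors as (s - 4)*(2*s - 3)**2*(s**2 + 2); partial fractions split f into directly integrable pieces: (49*s - 20)/(867*(s**2 + 2)) - 624/(7225*(2*s - 3)) + 48/(85*(2*s - 3)**2) - 1/(75*(s - 4)).
F(s) = -(1156*s*log(s - 4) + 3744*s*log(s - 3/2) - 2450*s*log(s**2 + 2) + 1000*sqrt(2)*s*atan(sqrt(2)*s/2) - 1734*log(s - 4) - 5616*log(s - 3/2) + 3675*log(s**2 + 2) - 1500*sqrt(2)*atan(sqrt(2)*s/2) + 12240)/(43350*(2*s - 3)) is an antiderivative of f.
Check: d/ds[-(1156*s*log(s - 4) + 3744*s*log(s - 3/2) - 2450*s*log(s**2 + 2) + 1000*sqrt(2)*s*atan(sqrt(2)*s/2) - 1734*log(s - 4) - 5616*log(s - 3/2) + 3675*log(s**2 + 2) - 1500*sqrt(2)*atan(sqrt(2)*s/2) + 12240)/(43350*(2*s - 3))] = -6/(4*s**5 - 28*s**4 + 65*s**3 - 92*s**2 + 114*s - 72), which equals f(s).
F(6) = -312*log(9/2)/7225 - 8/255 - 10*sqrt(2)*atan(3*sqrt(2))/867 - log(2)/75 + 49*log(38)/1734; F(5) = -312*log(7/2)/7225 - 24/595 - 10*sqrt(2)*atan(5*sqrt(2)/2)/867 + 49*log(27)/1734.
Integral = F(6) - F(5) = -49*log(27)/1734 - 312*log(9/2)/7225 - 10*sqrt(2)*atan(3*sqrt(2))/867 - log(2)/75 + 16/1785 + 10*sqrt(2)*atan(5*sqrt(2)/2)/867 + 312*log(7/2)/7225 + 49*log(38)/1734.

Antiderivative: F(s) = -(1156*s*log(s - 4) + 3744*s*log(s - 3/2) - 2450*s*log(s**2 + 2) + 1000*sqrt(2)*s*atan(sqrt(2)*s/2) - 1734*log(s - 4) - 5616*log(s - 3/2) + 3675*log(s**2 + 2) - 1500*sqrt(2)*atan(sqrt(2)*s/2) + 12240)/(43350*(2*s - 3)); value = -49*log(27)/1734 - 312*log(9/2)/7225 - 10*sqrt(2)*atan(3*sqrt(2))/867 - log(2)/75 + 16/1785 + 10*sqrt(2)*atan(5*sqrt(2)/2)/867 + 312*log(7/2)/7225 + 49*log(38)/1734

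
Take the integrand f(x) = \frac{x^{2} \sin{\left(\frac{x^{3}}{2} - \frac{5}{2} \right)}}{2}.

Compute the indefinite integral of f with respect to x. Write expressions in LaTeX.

F(x) = - \frac{\cos{\left(\frac{x^{3}}{2} - \frac{5}{2} \right)}}{3} + C

The substitution u = \frac{x^{3}}{2} - \frac{5}{2} works: f is exactly (dF/du)*(du/dx) for that inner function.
Check: d/dx[- \frac{\cos{\left(\frac{x^{3}}{2} - \frac{5}{2} \right)}}{3}] = \frac{x^{2} \sin{\left(\frac{x^{3}}{2} - \frac{5}{2} \right)}}{2} = f(x).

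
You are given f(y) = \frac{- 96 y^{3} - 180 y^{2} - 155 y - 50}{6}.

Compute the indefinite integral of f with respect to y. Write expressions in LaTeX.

F(y) = - 4 y^{4} - 10 y^{3} - \frac{155 y^{2}}{12} - \frac{25 y}{3} + C

The substitution u = - 2 y^{2} - \frac{5 y}{2} - \frac{5}{3} works: f is exactly (dF/du)*(du/dy) for that inner function.
Check: d/dy[- 4 y^{4} - 10 y^{3} - \frac{155 y^{2}}{12} - \frac{25 y}{3}] = - 16 y^{3} - 30 y^{2} - \frac{155 y}{6} - \frac{25}{3}, which equals f(y).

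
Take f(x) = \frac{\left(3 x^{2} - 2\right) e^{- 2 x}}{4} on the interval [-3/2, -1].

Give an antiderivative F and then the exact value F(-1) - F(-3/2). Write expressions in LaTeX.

Antiderivative: F(x) = \frac{\left(- 6 x^{2} - 6 x + 1\right) e^{- 2 x}}{16}; value = \frac{e^{2}}{16} + \frac{7 e^{3}}{32}

Recognize the product-rule pattern: f = u'v + uv' with u = - \frac{3 x^{2}}{8} - \frac{3 x}{8} + \frac{1}{16}, v = e^{- 2 x}, so integration by parts undoes it.
F(x) = \frac{\left(- 6 x^{2} - 6 x + 1\right) e^{- 2 x}}{16} is an antiderivative of f.
Check: d/dx[\frac{\left(- 6 x^{2} - 6 x + 1\right) e^{- 2 x}}{16}] = \frac{\left(3 x^{2} - 2\right) e^{- 2 x}}{4} = f(x).
F(-1) = \frac{e^{2}}{16}; F(-3/2) = - \frac{7 e^{3}}{32}.
Integral = F(-1) - F(-3/2) = \frac{e^{2}}{16} + \frac{7 e^{3}}{32}.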